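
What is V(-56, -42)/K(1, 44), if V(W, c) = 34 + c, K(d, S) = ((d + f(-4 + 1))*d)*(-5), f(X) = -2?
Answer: -8/5 ≈ -1.6000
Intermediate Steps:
K(d, S) = -5*d*(-2 + d) (K(d, S) = ((d - 2)*d)*(-5) = ((-2 + d)*d)*(-5) = (d*(-2 + d))*(-5) = -5*d*(-2 + d))
V(-56, -42)/K(1, 44) = (34 - 42)/((5*1*(2 - 1*1))) = -8*1/(5*(2 - 1)) = -8/(5*1*1) = -8/5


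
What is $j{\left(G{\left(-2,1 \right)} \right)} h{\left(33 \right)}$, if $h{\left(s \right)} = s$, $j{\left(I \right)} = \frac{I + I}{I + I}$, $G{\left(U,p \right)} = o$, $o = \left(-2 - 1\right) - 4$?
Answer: $33$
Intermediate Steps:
$o = -7$ ($o = -3 - 4 = -7$)
$G{\left(U,p \right)} = -7$
$j{\left(I \right)} = 1$ ($j{\left(I \right)} = \frac{2 I}{2 I} = 2 I \frac{1}{2 I} = 1$)
$j{\left(G{\left(-2,1 \right)} \right)} h{\left(33 \right)} = 1 \cdot 33 = 33$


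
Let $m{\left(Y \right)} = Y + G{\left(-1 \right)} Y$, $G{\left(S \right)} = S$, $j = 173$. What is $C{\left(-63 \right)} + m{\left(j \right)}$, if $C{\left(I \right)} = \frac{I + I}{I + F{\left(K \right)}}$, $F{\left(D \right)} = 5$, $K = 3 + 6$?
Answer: $\frac{63}{29} \approx 2.1724$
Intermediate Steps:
$K = 9$
$m{\left(Y \right)} = 0$ ($m{\left(Y \right)} = Y - Y = 0$)
$C{\left(I \right)} = \frac{2 I}{5 + I}$ ($C{\left(I \right)} = \frac{I + I}{I + 5} = \frac{2 I}{5 + I}$)
$C{\left(-63 \right)} + m{\left(j \right)} = 2 \left(-63\right) \frac{1}{5 - 63} + 0 = 2 \left(-63\right) \frac{1}{-58} + 0 = 2 \left(-63\right) \left(- \frac{1}{58}\right) + 0 = \frac{63}{29} + 0 = \frac{63}{29}$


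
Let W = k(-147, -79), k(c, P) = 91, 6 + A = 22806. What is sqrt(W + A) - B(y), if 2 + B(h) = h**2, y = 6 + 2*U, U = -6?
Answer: -34 + sqrt(22891) ≈ 117.30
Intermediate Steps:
A = 22800 (A = -6 + 22806 = 22800)
W = 91
y = -6 (y = 6 + 2*(-6) = 6 - 12 = -6)
B(h) = -2 + h**2
sqrt(W + A) - B(y) = sqrt(91 + 22800) - (-2 + (-6)**2) = sqrt(22891) - (-2 + 36) = sqrt(22891) - 1*34 = sqrt(22891) - 34 = -34 + sqrt(22891)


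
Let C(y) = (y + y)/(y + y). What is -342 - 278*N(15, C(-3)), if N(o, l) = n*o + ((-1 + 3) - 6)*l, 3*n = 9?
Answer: -11740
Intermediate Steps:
n = 3 (n = (⅓)*9 = 3)
C(y) = 1 (C(y) = (2*y)/((2*y)) = (2*y)*(1/(2*y)) = 1)
N(o, l) = -4*l + 3*o (N(o, l) = 3*o + ((-1 + 3) - 6)*l = 3*o + (2 - 6)*l = 3*o - 4*l = -4*l + 3*o)
-342 - 278*N(15, C(-3)) = -342 - 278*(-4*1 + 3*15) = -342 - 278*(-4 + 45) = -342 - 278*41 = -342 - 11398 = -11740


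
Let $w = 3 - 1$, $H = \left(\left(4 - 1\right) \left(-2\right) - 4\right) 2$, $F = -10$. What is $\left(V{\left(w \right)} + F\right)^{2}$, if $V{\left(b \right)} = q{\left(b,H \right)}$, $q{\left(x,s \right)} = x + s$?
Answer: $784$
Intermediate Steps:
$H = -20$ ($H = \left(3 \left(-2\right) - 4\right) 2 = \left(-6 - 4\right) 2 = \left(-10\right) 2 = -20$)
$q{\left(x,s \right)} = s + x$
$w = 2$ ($w = 3 - 1 = 2$)
$V{\left(b \right)} = -20 + b$
$\left(V{\left(w \right)} + F\right)^{2} = \left(\left(-20 + 2\right) - 10\right)^{2} = \left(-18 - 10\right)^{2} = \left(-28\right)^{2} = 784$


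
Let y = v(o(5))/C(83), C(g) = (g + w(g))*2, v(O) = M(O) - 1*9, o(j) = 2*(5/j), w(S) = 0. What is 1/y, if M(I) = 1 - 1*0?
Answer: -83/4 ≈ -20.750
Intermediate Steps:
M(I) = 1 (M(I) = 1 + 0 = 1)
o(j) = 10/j
v(O) = -8 (v(O) = 1 - 1*9 = 1 - 9 = -8)
C(g) = 2*g (C(g) = (g + 0)*2 = g*2 = 2*g)
y = -4/83 (y = -8/(2*83) = -8/166 = -8*1/166 = -4/83 ≈ -0.048193)
1/y = 1/(-4/83) = -83/4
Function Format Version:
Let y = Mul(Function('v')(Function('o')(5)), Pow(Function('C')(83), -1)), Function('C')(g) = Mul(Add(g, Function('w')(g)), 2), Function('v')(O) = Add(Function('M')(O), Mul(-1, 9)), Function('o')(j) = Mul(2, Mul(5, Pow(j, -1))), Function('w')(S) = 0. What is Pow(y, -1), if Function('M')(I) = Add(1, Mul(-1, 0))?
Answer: Rational(-83, 4) ≈ -20.750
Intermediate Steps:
Function('M')(I) = 1 (Function('M')(I) = Add(1, 0) = 1)
Function('o')(j) = Mul(10, Pow(j, -1))
Function('v')(O) = -8 (Function('v')(O) = Add(1, Mul(-1, 9)) = Add(1, -9) = -8)
Function('C')(g) = Mul(2, g) (Function('C')(g) = Mul(Add(g, 0), 2) = Mul(g, 2) = Mul(2, g))
y = Rational(-4, 83) (y = Mul(-8, Pow(Mul(2, 83), -1)) = Mul(-8, Pow(166, -1)) = Mul(-8, Rational(1, 166)) = Rational(-4, 83) ≈ -0.048193)
Pow(y, -1) = Pow(Rational(-4, 83), -1) = Rational(-83, 4)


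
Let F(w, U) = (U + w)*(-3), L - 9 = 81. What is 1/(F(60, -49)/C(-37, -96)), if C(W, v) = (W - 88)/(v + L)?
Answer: -125/198 ≈ -0.63131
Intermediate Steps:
L = 90 (L = 9 + 81 = 90)
C(W, v) = (-88 + W)/(90 + v) (C(W, v) = (W - 88)/(v + 90) = (-88 + W)/(90 + v))
F(w, U) = -3*U - 3*w
1/(F(60, -49)/C(-37, -96)) = 1/((-3*(-49) - 3*60)/(((-88 - 37)/(90 - 96)))) = 1/((147 - 180)/((-125/(-6)))) = 1/(-33/((-⅙*(-125)))) = 1/(-33/125/6) = 1/(-33*6/125) = 1/(-198/125) = -125/198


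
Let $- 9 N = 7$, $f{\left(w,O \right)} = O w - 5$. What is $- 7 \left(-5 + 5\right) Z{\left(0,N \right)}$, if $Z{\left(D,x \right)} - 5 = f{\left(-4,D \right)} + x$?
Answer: $0$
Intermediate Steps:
$f{\left(w,O \right)} = -5 + O w$
$N = - \frac{7}{9}$ ($N = \left(- \frac{1}{9}\right) 7 = - \frac{7}{9} \approx -0.77778$)
$Z{\left(D,x \right)} = x - 4 D$ ($Z{\left(D,x \right)} = 5 + \left(\left(-5 + D \left(-4\right)\right) + x\right) = 5 - \left(5 - x + 4 D\right) = x - 4 D$)
$- 7 \left(-5 + 5\right) Z{\left(0,N \right)} = - 7 \left(-5 + 5\right) \left(- \frac{7}{9} - 0\right) = \left(-7\right) 0 \left(- \frac{7}{9} + 0\right) = 0 \left(- \frac{7}{9}\right) = 0$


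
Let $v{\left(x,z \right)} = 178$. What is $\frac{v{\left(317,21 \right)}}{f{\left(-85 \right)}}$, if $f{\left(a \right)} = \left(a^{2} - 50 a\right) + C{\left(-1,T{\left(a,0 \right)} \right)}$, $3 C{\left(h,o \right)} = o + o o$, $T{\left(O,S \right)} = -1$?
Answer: $\frac{178}{11475} \approx 0.015512$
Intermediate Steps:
$C{\left(h,o \right)} = \frac{o}{3} + \frac{o^{2}}{3}$ ($C{\left(h,o \right)} = \frac{o + o o}{3} = \frac{o + o^{2}}{3} = \frac{o}{3} + \frac{o^{2}}{3}$)
$f{\left(a \right)} = a^{2} - 50 a$ ($f{\left(a \right)} = \left(a^{2} - 50 a\right) + \frac{1}{3} \left(-1\right) \left(1 - 1\right) = \left(a^{2} - 50 a\right) + \frac{1}{3} \left(-1\right) 0 = \left(a^{2} - 50 a\right) + 0 = a^{2} - 50 a$)
$\frac{v{\left(317,21 \right)}}{f{\left(-85 \right)}} = \frac{178}{\left(-85\right) \left(-50 - 85\right)} = \frac{178}{\left(-85\right) \left(-135\right)} = \frac{178}{11475}$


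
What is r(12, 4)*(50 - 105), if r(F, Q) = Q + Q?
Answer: -440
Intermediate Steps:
r(F, Q) = 2*Q
r(12, 4)*(50 - 105) = (2*4)*(50 - 105) = 8*(-55) = -440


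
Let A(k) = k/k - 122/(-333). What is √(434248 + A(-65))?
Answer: √5350386443/111 ≈ 658.98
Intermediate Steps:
A(k) = 455/333 (A(k) = 1 - 122*(-1/333) = 1 + 122/333 = 455/333)
√(434248 + A(-65)) = √(434248 + 455/333) = √(144605039/333) = √5350386443/111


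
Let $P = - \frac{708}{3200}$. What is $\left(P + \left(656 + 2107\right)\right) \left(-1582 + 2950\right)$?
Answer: $\frac{377948133}{100} \approx 3.7795 \cdot 10^{6}$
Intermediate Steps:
$P = - \frac{177}{800}$ ($P = \left(-708\right) \frac{1}{3200} = - \frac{177}{800} \approx -0.22125$)
$\left(P + \left(656 + 2107\right)\right) \left(-1582 + 2950\right) = \left(- \frac{177}{800} + \left(656 + 2107\right)\right) \left(-1582 + 2950\right) = \left(- \frac{177}{800} + 2763\right) 1368 = \frac{2210223}{800} \cdot 1368 = \frac{377948133}{100}$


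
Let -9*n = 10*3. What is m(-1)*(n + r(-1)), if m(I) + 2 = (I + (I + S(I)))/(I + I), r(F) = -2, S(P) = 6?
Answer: 64/3 ≈ 21.333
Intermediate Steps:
m(I) = -2 + (6 + 2*I)/(2*I) (m(I) = -2 + (I + (I + 6))/(I + I) = -2 + (I + (6 + I))/((2*I)) = -2 + (6 + 2*I)*(1/(2*I)) = -2 + (6 + 2*I)/(2*I))
n = -10/3 (n = -10*3/9 = -⅑*30 = -10/3 ≈ -3.3333)
m(-1)*(n + r(-1)) = ((3 - 1*(-1))/(-1))*(-10/3 - 2) = -(3 + 1)*(-16/3) = -1*4*(-16/3) = -4*(-16/3) = 64/3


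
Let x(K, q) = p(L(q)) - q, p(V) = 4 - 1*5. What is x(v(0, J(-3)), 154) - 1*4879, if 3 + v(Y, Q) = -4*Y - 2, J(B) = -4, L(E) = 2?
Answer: -5034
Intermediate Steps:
p(V) = -1 (p(V) = 4 - 5 = -1)
v(Y, Q) = -5 - 4*Y (v(Y, Q) = -3 + (-4*Y - 2) = -3 + (-2 - 4*Y) = -5 - 4*Y)
x(K, q) = -1 - q
x(v(0, J(-3)), 154) - 1*4879 = (-1 - 1*154) - 1*4879 = (-1 - 154) - 4879 = -155 - 4879 = -5034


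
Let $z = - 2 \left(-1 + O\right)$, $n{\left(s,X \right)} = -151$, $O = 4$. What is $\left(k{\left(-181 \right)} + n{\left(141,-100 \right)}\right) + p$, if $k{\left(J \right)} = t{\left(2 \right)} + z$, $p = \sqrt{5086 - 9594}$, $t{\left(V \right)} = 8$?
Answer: $-149 + 14 i \sqrt{23} \approx -149.0 + 67.142 i$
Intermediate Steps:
$z = -6$ ($z = - 2 \left(-1 + 4\right) = \left(-2\right) 3 = -6$)
$p = 14 i \sqrt{23}$ ($p = \sqrt{-4508} = 14 i \sqrt{23} \approx 67.142 i$)
$k{\left(J \right)} = 2$ ($k{\left(J \right)} = 8 - 6 = 2$)
$\left(k{\left(-181 \right)} + n{\left(141,-100 \right)}\right) + p = \left(2 - 151\right) + 14 i \sqrt{23} = -149 + 14 i \sqrt{23}$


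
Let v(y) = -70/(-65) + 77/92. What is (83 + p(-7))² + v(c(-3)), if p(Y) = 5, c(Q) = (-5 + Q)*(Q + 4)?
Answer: 9264113/1196 ≈ 7745.9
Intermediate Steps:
c(Q) = (-5 + Q)*(4 + Q)
v(y) = 2289/1196 (v(y) = -70*(-1/65) + 77*(1/92) = 14/13 + 77/92 = 2289/1196)
(83 + p(-7))² + v(c(-3)) = (83 + 5)² + 2289/1196 = 88² + 2289/1196 = 7744 + 2289/1196 = 9264113/1196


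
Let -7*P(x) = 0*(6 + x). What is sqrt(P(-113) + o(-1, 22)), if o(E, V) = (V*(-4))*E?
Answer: 2*sqrt(22) ≈ 9.3808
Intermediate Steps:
P(x) = 0 (P(x) = -0*(6 + x) = -1/7*0 = 0)
o(E, V) = -4*E*V (o(E, V) = (-4*V)*E = -4*E*V)
sqrt(P(-113) + o(-1, 22)) = sqrt(0 - 4*(-1)*22) = sqrt(0 + 88) = sqrt(88) = 2*sqrt(22)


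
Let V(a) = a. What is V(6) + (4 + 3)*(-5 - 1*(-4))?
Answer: -1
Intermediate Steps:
V(6) + (4 + 3)*(-5 - 1*(-4)) = 6 + (4 + 3)*(-5 - 1*(-4)) = 6 + 7*(-5 + 4) = 6 + 7*(-1) = 6 - 7 = -1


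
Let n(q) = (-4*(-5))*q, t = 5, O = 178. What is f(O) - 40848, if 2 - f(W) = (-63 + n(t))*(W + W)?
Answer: -54018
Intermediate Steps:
n(q) = 20*q
f(W) = 2 - 74*W (f(W) = 2 - (-63 + 20*5)*(W + W) = 2 - (-63 + 100)*2*W = 2 - 37*2*W = 2 - 74*W)
f(O) - 40848 = (2 - 74*178) - 40848 = (2 - 13172) - 40848 = -13170 - 40848 = -54018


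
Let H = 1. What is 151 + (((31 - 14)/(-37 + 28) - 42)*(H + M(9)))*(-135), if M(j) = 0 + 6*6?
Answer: 219376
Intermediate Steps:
M(j) = 36 (M(j) = 0 + 36 = 36)
151 + (((31 - 14)/(-37 + 28) - 42)*(H + M(9)))*(-135) = 151 + (((31 - 14)/(-37 + 28) - 42)*(1 + 36))*(-135) = 151 + ((17/(-9) - 42)*37)*(-135) = 151 + ((17*(-⅑) - 42)*37)*(-135) = 151 + ((-17/9 - 42)*37)*(-135) = 151 - 395/9*37*(-135) = 151 - 14615/9*(-135) = 151 + 219225 = 219376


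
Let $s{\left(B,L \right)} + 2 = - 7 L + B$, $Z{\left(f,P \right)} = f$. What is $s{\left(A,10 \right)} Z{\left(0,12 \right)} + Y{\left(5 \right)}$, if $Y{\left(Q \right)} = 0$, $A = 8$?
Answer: $0$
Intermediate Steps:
$s{\left(B,L \right)} = -2 + B - 7 L$ ($s{\left(B,L \right)} = -2 + \left(- 7 L + B\right) = -2 + \left(B - 7 L\right) = -2 + B - 7 L$)
$s{\left(A,10 \right)} Z{\left(0,12 \right)} + Y{\left(5 \right)} = \left(-2 + 8 - 70\right) 0 + 0 = \left(-64\right) 0 + 0 = 0 + 0 = 0$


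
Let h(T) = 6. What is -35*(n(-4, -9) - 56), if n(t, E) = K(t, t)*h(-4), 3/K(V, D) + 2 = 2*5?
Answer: 7525/4 ≈ 1881.3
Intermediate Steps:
K(V, D) = 3/8 (K(V, D) = 3/(-2 + 2*5) = 3/(-2 + 10) = 3/8)
n(t, E) = 9/4 (n(t, E) = (3/8)*6 = 9/4)
-35*(n(-4, -9) - 56) = -35*(9/4 - 56) = -35*(-215/4) = 7525/4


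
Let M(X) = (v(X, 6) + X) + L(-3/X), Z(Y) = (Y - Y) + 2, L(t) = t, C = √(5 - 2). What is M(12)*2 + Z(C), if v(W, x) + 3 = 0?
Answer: 39/2 ≈ 19.500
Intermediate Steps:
v(W, x) = -3 (v(W, x) = -3 + 0 = -3)
C = √3 ≈ 1.7320
Z(Y) = 2 (Z(Y) = 0 + 2 = 2)
M(X) = -3 + X - 3/X (M(X) = (-3 + X) - 3/X = -3 + X - 3/X)
M(12)*2 + Z(C) = (-3 + 12 - 3/12)*2 + 2 = (-3 + 12 - 3*1/12)*2 + 2 = (-3 + 12 - ¼)*2 + 2 = (35/4)*2 + 2 = 35/2 + 2 = 39/2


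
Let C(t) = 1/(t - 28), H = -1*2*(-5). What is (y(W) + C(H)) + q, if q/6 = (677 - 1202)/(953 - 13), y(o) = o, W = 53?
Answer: 20978/423 ≈ 49.593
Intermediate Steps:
q = -315/94 (q = 6*((677 - 1202)/(953 - 13)) = 6*(-525/940) = 6*(-525*1/940) = 6*(-105/188) = -315/94 ≈ -3.3511)
H = 10 (H = -2*(-5) = 10)
C(t) = 1/(-28 + t)
(y(W) + C(H)) + q = (53 + 1/(-28 + 10)) - 315/94 = (53 + 1/(-18)) - 315/94 = (53 - 1/18) - 315/94 = 953/18 - 315/94 = 20978/423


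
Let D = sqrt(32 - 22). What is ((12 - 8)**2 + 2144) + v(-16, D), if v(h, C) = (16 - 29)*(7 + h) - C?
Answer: 2277 - sqrt(10) ≈ 2273.8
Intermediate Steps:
D = sqrt(10) ≈ 3.1623
v(h, C) = -91 - C - 13*h (v(h, C) = -13*(7 + h) - C = (-91 - 13*h) - C = -91 - C - 13*h)
((12 - 8)**2 + 2144) + v(-16, D) = ((12 - 8)**2 + 2144) + (-91 - sqrt(10) - 13*(-16)) = (4**2 + 2144) + (-91 - sqrt(10) + 208) = (16 + 2144) + (117 - sqrt(10)) = 2160 + (117 - sqrt(10)) = 2277 - sqrt(10)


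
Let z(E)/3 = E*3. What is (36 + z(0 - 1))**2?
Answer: 729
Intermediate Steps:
z(E) = 9*E (z(E) = 3*(E*3) = 3*(3*E) = 9*E)
(36 + z(0 - 1))**2 = (36 + 9*(0 - 1))**2 = (36 + 9*(-1))**2 = (36 - 9)**2 = 27**2 = 729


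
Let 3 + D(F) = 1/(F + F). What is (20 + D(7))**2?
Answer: 57121/196 ≈ 291.43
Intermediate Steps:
D(F) = -3 + 1/(2*F) (D(F) = -3 + 1/(F + F) = -3 + 1/(2*F))
(20 + D(7))**2 = (20 + (-3 + (1/2)/7))**2 = (20 + (-3 + (1/2)*(1/7)))**2 = (20 + (-3 + 1/14))**2 = (20 - 41/14)**2 = (239/14)**2 = 57121/196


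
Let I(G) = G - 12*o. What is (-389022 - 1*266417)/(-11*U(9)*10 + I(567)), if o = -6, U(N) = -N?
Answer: -655439/1629 ≈ -402.36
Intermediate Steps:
I(G) = 72 + G (I(G) = G - 12*(-6) = G + 72 = 72 + G)
(-389022 - 1*266417)/(-11*U(9)*10 + I(567)) = (-389022 - 1*266417)/(-(-11)*9*10 + (72 + 567)) = (-389022 - 266417)/(-11*(-9)*10 + 639) = -655439/(99*10 + 639) = -655439/(990 + 639) = -655439/1629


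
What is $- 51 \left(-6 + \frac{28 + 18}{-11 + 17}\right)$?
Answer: $-85$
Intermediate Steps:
$- 51 \left(-6 + \frac{28 + 18}{-11 + 17}\right) = - 51 \left(-6 + \frac{46}{6}\right) = - 51 \left(-6 + 46 \cdot \frac{1}{6}\right) = - 51 \left(-6 + \frac{23}{3}\right) = \left(-51\right) \frac{5}{3} = -85$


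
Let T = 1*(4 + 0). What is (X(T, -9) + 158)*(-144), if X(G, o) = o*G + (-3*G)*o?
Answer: -33120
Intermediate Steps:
T = 4 (T = 1*4 = 4)
X(G, o) = -2*G*o (X(G, o) = G*o - 3*G*o = -2*G*o)
(X(T, -9) + 158)*(-144) = (-2*4*(-9) + 158)*(-144) = (72 + 158)*(-144) = 230*(-144) = -33120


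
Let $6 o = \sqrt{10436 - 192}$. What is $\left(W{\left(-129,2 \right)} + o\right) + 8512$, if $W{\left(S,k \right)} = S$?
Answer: $8383 + \frac{\sqrt{2561}}{3} \approx 8399.9$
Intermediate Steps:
$o = \frac{\sqrt{2561}}{3}$ ($o = \frac{\sqrt{10436 - 192}}{6} = \frac{\sqrt{10244}}{6} = \frac{2 \sqrt{2561}}{6} = \frac{\sqrt{2561}}{3} \approx 16.869$)
$\left(W{\left(-129,2 \right)} + o\right) + 8512 = \left(-129 + \frac{\sqrt{2561}}{3}\right) + 8512 = 8383 + \frac{\sqrt{2561}}{3}$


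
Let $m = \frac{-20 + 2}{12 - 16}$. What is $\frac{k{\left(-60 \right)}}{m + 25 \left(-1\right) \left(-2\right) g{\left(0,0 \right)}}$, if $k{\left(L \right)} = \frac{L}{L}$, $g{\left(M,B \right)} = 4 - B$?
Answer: $\frac{2}{409} \approx 0.00489$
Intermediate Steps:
$m = \frac{9}{2}$ ($m = - \frac{18}{-4} = \left(-18\right) \left(- \frac{1}{4}\right) = \frac{9}{2} \approx 4.5$)
$k{\left(L \right)} = 1$
$\frac{k{\left(-60 \right)}}{m + 25 \left(-1\right) \left(-2\right) g{\left(0,0 \right)}} = 1 \frac{1}{\frac{9}{2} + 25 \left(-1\right) \left(-2\right) \left(4 - 0\right)} = 1 \frac{1}{\frac{9}{2} + 25 \cdot 2 \left(4 + 0\right)} = 1 \frac{1}{\frac{9}{2} + 25 \cdot 2 \cdot 4} = 1 \frac{1}{\frac{9}{2} + 25 \cdot 8} = 1 \frac{1}{\frac{9}{2} + 200} = 1 \frac{1}{\frac{409}{2}} = 1 \cdot \frac{2}{409} = \frac{2}{409}$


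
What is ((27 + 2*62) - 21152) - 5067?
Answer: -26068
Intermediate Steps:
((27 + 2*62) - 21152) - 5067 = ((27 + 124) - 21152) - 5067 = (151 - 21152) - 5067 = -21001 - 5067 = -26068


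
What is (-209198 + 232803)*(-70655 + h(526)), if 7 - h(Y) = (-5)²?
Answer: -1668236165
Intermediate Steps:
h(Y) = -18 (h(Y) = 7 - 1*(-5)² = 7 - 1*25 = 7 - 25 = -18)
(-209198 + 232803)*(-70655 + h(526)) = (-209198 + 232803)*(-70655 - 18) = 23605*(-70673) = -1668236165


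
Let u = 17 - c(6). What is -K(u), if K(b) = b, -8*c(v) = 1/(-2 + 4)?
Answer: -273/16 ≈ -17.063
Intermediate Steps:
c(v) = -1/16 (c(v) = -1/(8*(-2 + 4)) = -⅛/2 = -⅛*½ = -1/16)
u = 273/16 (u = 17 - 1*(-1/16) = 17 + 1/16 = 273/16 ≈ 17.063)
-K(u) = -1*273/16 = -273/16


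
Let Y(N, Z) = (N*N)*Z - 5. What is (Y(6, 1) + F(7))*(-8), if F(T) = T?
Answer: -304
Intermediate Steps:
Y(N, Z) = -5 + Z*N² (Y(N, Z) = N²*Z - 5 = Z*N² - 5 = -5 + Z*N²)
(Y(6, 1) + F(7))*(-8) = ((-5 + 1*6²) + 7)*(-8) = ((-5 + 1*36) + 7)*(-8) = ((-5 + 36) + 7)*(-8) = (31 + 7)*(-8) = 38*(-8) = -304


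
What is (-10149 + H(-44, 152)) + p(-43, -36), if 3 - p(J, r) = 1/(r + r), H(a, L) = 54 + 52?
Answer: -722879/72 ≈ -10040.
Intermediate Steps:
H(a, L) = 106
p(J, r) = 3 - 1/(2*r) (p(J, r) = 3 - 1/(r + r) = 3 - 1/(2*r))
(-10149 + H(-44, 152)) + p(-43, -36) = (-10149 + 106) + (3 - ½/(-36)) = -10043 + (3 - ½*(-1/36)) = -10043 + (3 + 1/72) = -10043 + 217/72 = -722879/72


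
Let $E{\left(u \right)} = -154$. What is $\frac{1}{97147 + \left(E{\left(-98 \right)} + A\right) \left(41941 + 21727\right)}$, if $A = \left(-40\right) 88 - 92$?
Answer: $- \frac{1}{239676541} \approx -4.1723 \cdot 10^{-9}$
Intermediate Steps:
$A = -3612$ ($A = -3520 - 92 = -3612$)
$\frac{1}{97147 + \left(E{\left(-98 \right)} + A\right) \left(41941 + 21727\right)} = \frac{1}{97147 + \left(-154 - 3612\right) \left(41941 + 21727\right)} = \frac{1}{97147 - 239773688} = \frac{1}{-239676541} = - \frac{1}{239676541}$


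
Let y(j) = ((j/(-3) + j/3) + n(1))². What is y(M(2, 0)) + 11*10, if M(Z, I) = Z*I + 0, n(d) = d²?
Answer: 111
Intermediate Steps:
M(Z, I) = I*Z (M(Z, I) = I*Z + 0 = I*Z)
y(j) = 1 (y(j) = ((j/(-3) + j/3) + 1²)² = ((j*(-⅓) + j*(⅓)) + 1)² = ((-j/3 + j/3) + 1)² = (0 + 1)² = 1² = 1)
y(M(2, 0)) + 11*10 = 1 + 11*10 = 1 + 110 = 111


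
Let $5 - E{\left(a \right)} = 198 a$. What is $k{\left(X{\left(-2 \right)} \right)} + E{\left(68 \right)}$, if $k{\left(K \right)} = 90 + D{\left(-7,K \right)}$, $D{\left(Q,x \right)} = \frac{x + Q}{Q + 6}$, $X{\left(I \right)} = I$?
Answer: $-13360$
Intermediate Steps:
$E{\left(a \right)} = 5 - 198 a$
$D{\left(Q,x \right)} = \frac{Q + x}{6 + Q}$
$k{\left(K \right)} = 97 - K$ ($k{\left(K \right)} = 90 + \frac{-7 + K}{6 - 7} = 90 + \frac{-7 + K}{-1} = 90 - \left(-7 + K\right) = 97 - K$)
$k{\left(X{\left(-2 \right)} \right)} + E{\left(68 \right)} = \left(97 - -2\right) + \left(5 - 13464\right) = \left(97 + 2\right) + \left(5 - 13464\right) = 99 - 13459 = -13360$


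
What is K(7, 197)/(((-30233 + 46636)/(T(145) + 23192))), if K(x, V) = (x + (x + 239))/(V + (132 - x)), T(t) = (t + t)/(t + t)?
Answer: 255123/229642 ≈ 1.1110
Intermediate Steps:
T(t) = 1 (T(t) = (2*t)/((2*t)) = (2*t)*(1/(2*t)) = 1)
K(x, V) = (239 + 2*x)/(132 + V - x) (K(x, V) = (x + (239 + x))/(132 + V - x) = (239 + 2*x)/(132 + V - x))
K(7, 197)/(((-30233 + 46636)/(T(145) + 23192))) = ((239 + 2*7)/(132 + 197 - 1*7))/(((-30233 + 46636)/(1 + 23192))) = ((239 + 14)/(132 + 197 - 7))/((16403/23193)) = (253/322)/((16403*(1/23193))) = ((1/322)*253)/(16403/23193) = (11/14)*(23193/16403) = 255123/229642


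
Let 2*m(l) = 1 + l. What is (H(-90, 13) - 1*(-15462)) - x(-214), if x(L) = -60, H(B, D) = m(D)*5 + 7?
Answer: 15564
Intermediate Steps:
m(l) = 1/2 + l/2 (m(l) = (1 + l)/2 = 1/2 + l/2)
H(B, D) = 19/2 + 5*D/2 (H(B, D) = (1/2 + D/2)*5 + 7 = (5/2 + 5*D/2) + 7 = 19/2 + 5*D/2)
(H(-90, 13) - 1*(-15462)) - x(-214) = ((19/2 + (5/2)*13) - 1*(-15462)) - 1*(-60) = ((19/2 + 65/2) + 15462) + 60 = (42 + 15462) + 60 = 15504 + 60 = 15564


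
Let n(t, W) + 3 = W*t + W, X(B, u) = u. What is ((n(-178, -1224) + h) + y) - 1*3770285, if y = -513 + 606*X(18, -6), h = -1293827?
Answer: -4851616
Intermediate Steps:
y = -4149 (y = -513 + 606*(-6) = -513 - 3636 = -4149)
n(t, W) = -3 + W + W*t (n(t, W) = -3 + (W*t + W) = -3 + (W + W*t) = -3 + W + W*t)
((n(-178, -1224) + h) + y) - 1*3770285 = (((-3 - 1224 - 1224*(-178)) - 1293827) - 4149) - 1*3770285 = (((-3 - 1224 + 217872) - 1293827) - 4149) - 3770285 = ((216645 - 1293827) - 4149) - 3770285 = (-1077182 - 4149) - 3770285 = -1081331 - 3770285 = -4851616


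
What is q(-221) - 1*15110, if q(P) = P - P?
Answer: -15110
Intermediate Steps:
q(P) = 0
q(-221) - 1*15110 = 0 - 1*15110 = 0 - 15110 = -15110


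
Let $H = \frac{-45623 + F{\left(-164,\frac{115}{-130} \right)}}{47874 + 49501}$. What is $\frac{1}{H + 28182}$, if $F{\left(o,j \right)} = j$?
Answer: $\frac{2531750}{71348592279} \approx 3.5484 \cdot 10^{-5}$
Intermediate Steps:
$H = - \frac{1186221}{2531750}$ ($H = \frac{-45623 + \frac{115}{-130}}{47874 + 49501} = \frac{-45623 + 115 \left(- \frac{1}{130}\right)}{97375} = \left(-45623 - \frac{23}{26}\right) \frac{1}{97375} = \left(- \frac{1186221}{26}\right) \frac{1}{97375} = - \frac{1186221}{2531750} \approx -0.46854$)
$\frac{1}{H + 28182} = \frac{1}{- \frac{1186221}{2531750} + 28182} = \frac{1}{\frac{71348592279}{2531750}} = \frac{2531750}{71348592279}$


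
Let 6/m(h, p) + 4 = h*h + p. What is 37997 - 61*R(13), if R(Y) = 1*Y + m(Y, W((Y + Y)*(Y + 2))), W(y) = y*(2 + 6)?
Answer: 40738258/1095 ≈ 37204.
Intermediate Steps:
W(y) = 8*y (W(y) = y*8 = 8*y)
m(h, p) = 6/(-4 + p + h**2) (m(h, p) = 6/(-4 + (h*h + p)) = 6/(-4 + (h**2 + p)) = 6/(-4 + (p + h**2)) = 6/(-4 + p + h**2))
R(Y) = Y + 6/(-4 + Y**2 + 16*Y*(2 + Y)) (R(Y) = 1*Y + 6/(-4 + 8*((Y + Y)*(Y + 2)) + Y**2) = Y + 6/(-4 + 8*((2*Y)*(2 + Y)) + Y**2) = Y + 6/(-4 + 8*(2*Y*(2 + Y)) + Y**2) = Y + 6/(-4 + 16*Y*(2 + Y) + Y**2) = Y + 6/(-4 + Y**2 + 16*Y*(2 + Y)))
37997 - 61*R(13) = 37997 - 61*(6 - 4*13 + 17*13**3 + 32*13**2)/(-4 + 17*13**2 + 32*13) = 37997 - 61*(6 - 52 + 17*2197 + 32*169)/(-4 + 17*169 + 416) = 37997 - 61*(6 - 52 + 37349 + 5408)/(-4 + 2873 + 416) = 37997 - 61*42711/3285 = 37997 - 61*14237/1095 = 37997 - 868457/1095 = 40738258/1095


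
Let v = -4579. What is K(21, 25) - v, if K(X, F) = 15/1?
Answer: 4594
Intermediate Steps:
K(X, F) = 15 (K(X, F) = 15*1 = 15)
K(21, 25) - v = 15 - 1*(-4579) = 15 + 4579 = 4594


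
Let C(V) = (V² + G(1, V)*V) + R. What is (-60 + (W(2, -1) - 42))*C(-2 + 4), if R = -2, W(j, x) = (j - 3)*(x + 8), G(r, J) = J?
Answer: -654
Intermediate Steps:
W(j, x) = (-3 + j)*(8 + x)
C(V) = -2 + 2*V² (C(V) = (V² + V*V) - 2 = (V² + V²) - 2 = 2*V² - 2 = -2 + 2*V²)
(-60 + (W(2, -1) - 42))*C(-2 + 4) = (-60 + ((-24 - 3*(-1) + 8*2 + 2*(-1)) - 42))*(-2 + 2*(-2 + 4)²) = (-60 + ((-24 + 3 + 16 - 2) - 42))*(-2 + 2*2²) = (-60 + (-7 - 42))*(-2 + 2*4) = (-60 - 49)*(-2 + 8) = -109*6 = -654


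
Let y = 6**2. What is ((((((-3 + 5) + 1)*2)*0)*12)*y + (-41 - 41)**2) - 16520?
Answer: -9796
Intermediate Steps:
y = 36
((((((-3 + 5) + 1)*2)*0)*12)*y + (-41 - 41)**2) - 16520 = ((((((-3 + 5) + 1)*2)*0)*12)*36 + (-41 - 41)**2) - 16520 = (((((2 + 1)*2)*0)*12)*36 + (-82)**2) - 16520 = ((((3*2)*0)*12)*36 + 6724) - 16520 = (((6*0)*12)*36 + 6724) - 16520 = ((0*12)*36 + 6724) - 16520 = (0*36 + 6724) - 16520 = (0 + 6724) - 16520 = 6724 - 16520 = -9796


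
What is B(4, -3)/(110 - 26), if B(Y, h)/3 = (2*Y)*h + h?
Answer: -27/28 ≈ -0.96429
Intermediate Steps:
B(Y, h) = 3*h + 6*Y*h (B(Y, h) = 3*((2*Y)*h + h) = 3*(2*Y*h + h) = 3*(h + 2*Y*h) = 3*h + 6*Y*h)
B(4, -3)/(110 - 26) = (3*(-3)*(1 + 2*4))/(110 - 26) = (3*(-3)*(1 + 8))/84 = (3*(-3)*9)*(1/84) = -81*1/84 = -27/28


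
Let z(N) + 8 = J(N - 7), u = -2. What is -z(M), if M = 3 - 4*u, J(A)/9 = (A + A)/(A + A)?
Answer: -1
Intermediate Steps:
J(A) = 9 (J(A) = 9*((A + A)/(A + A)) = 9*((2*A)/((2*A))) = 9*((2*A)*(1/(2*A))) = 9*1 = 9)
M = 11 (M = 3 - 4*(-2) = 3 + 8 = 11)
z(N) = 1 (z(N) = -8 + 9 = 1)
-z(M) = -1*1 = -1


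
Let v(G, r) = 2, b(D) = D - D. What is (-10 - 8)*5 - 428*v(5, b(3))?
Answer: -946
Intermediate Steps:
b(D) = 0
(-10 - 8)*5 - 428*v(5, b(3)) = (-10 - 8)*5 - 428*2 = -18*5 - 856 = -90 - 856 = -946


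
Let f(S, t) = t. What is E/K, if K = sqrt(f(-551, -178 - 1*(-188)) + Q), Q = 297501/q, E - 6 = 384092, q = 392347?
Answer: 384098*sqrt(1656085308937)/4220971 ≈ 1.1710e+5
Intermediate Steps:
E = 384098 (E = 6 + 384092 = 384098)
Q = 297501/392347 ≈ 0.75826
K = sqrt(1656085308937)/392347 (K = sqrt((-178 - 1*(-188)) + 297501/392347) = sqrt((-178 + 188) + 297501/392347) = sqrt(10 + 297501/392347) = sqrt(4220971/392347) = sqrt(1656085308937)/392347 ≈ 3.2800)
E/K = 384098/((sqrt(1656085308937)/392347)) = 384098*(sqrt(1656085308937)/4220971) = 384098*sqrt(1656085308937)/4220971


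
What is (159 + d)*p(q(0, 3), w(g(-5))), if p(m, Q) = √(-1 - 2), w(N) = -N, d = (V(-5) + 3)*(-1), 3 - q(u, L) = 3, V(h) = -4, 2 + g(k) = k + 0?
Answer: 160*I*√3 ≈ 277.13*I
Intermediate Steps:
g(k) = -2 + k (g(k) = -2 + (k + 0) = -2 + k)
q(u, L) = 0 (q(u, L) = 3 - 1*3 = 3 - 3 = 0)
d = 1 (d = (-4 + 3)*(-1) = -1*(-1) = 1)
p(m, Q) = I*√3 (p(m, Q) = √(-3) = I*√3)
(159 + d)*p(q(0, 3), w(g(-5))) = (159 + 1)*(I*√3) = 160*(I*√3) = 160*I*√3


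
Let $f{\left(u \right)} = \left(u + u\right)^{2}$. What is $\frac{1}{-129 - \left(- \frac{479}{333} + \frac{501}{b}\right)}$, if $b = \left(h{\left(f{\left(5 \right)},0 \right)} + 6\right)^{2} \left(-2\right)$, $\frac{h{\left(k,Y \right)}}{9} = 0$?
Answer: $- \frac{2664}{321287} \approx -0.0082916$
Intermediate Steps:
$f{\left(u \right)} = 4 u^{2}$ ($f{\left(u \right)} = \left(2 u\right)^{2} = 4 u^{2}$)
$h{\left(k,Y \right)} = 0$ ($h{\left(k,Y \right)} = 9 \cdot 0 = 0$)
$b = -72$ ($b = \left(0 + 6\right)^{2} \left(-2\right) = 6^{2} \left(-2\right) = 36 \left(-2\right) = -72$)
$\frac{1}{-129 - \left(- \frac{479}{333} + \frac{501}{b}\right)} = \frac{1}{-129 - \left(- \frac{479}{333} - \frac{167}{24}\right)} = \frac{1}{-129 - - \frac{22369}{2664}} = \frac{1}{-129 + \left(\frac{167}{24} + \frac{479}{333}\right)} = \frac{1}{-129 + \frac{22369}{2664}} = \frac{1}{- \frac{321287}{2664}} = - \frac{2664}{321287}$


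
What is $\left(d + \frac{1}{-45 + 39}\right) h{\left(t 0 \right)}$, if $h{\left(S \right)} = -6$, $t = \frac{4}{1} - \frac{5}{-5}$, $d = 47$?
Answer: $-281$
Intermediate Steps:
$t = 5$ ($t = 4 \cdot 1 - -1 = 4 + 1 = 5$)
$\left(d + \frac{1}{-45 + 39}\right) h{\left(t 0 \right)} = \left(47 + \frac{1}{-45 + 39}\right) \left(-6\right) = \left(47 + \frac{1}{-6}\right) \left(-6\right) = \left(47 - \frac{1}{6}\right) \left(-6\right) = \frac{281}{6} \left(-6\right) = -281$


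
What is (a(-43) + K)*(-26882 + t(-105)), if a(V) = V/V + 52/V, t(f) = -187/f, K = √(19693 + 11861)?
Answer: 8467269/1505 - 2822423*√3506/35 ≈ -4.7692e+6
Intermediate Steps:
K = 3*√3506 (K = √31554 = 3*√3506 ≈ 177.63)
a(V) = 1 + 52/V
(a(-43) + K)*(-26882 + t(-105)) = ((52 - 43)/(-43) + 3*√3506)*(-26882 - 187/(-105)) = (-1/43*9 + 3*√3506)*(-26882 - 187*(-1/105)) = (-9/43 + 3*√3506)*(-26882 + 187/105) = (-9/43 + 3*√3506)*(-2822423/105) = 8467269/1505 - 2822423*√3506/35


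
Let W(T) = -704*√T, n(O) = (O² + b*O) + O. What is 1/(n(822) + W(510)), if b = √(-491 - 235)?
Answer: 1/(676506 - 704*√510 + 9042*I*√6) ≈ 1.5121e-6 - 5.0695e-8*I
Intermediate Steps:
b = 11*I*√6 (b = √(-726) = 11*I*√6 ≈ 26.944*I)
n(O) = O + O² + 11*I*O*√6 (n(O) = (O² + (11*I*√6)*O) + O = (O² + 11*I*O*√6) + O = O + O² + 11*I*O*√6)
1/(n(822) + W(510)) = 1/(822*(1 + 822 + 11*I*√6) - 704*√510) = 1/(822*(823 + 11*I*√6) - 704*√510) = 1/((676506 + 9042*I*√6) - 704*√510) = 1/(676506 - 704*√510 + 9042*I*√6)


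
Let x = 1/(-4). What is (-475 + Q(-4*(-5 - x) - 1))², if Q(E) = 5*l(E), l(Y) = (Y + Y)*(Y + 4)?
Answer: 12145225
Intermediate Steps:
l(Y) = 2*Y*(4 + Y) (l(Y) = (2*Y)*(4 + Y) = 2*Y*(4 + Y))
x = -¼ ≈ -0.25000
Q(E) = 10*E*(4 + E) (Q(E) = 5*(2*E*(4 + E)) = 10*E*(4 + E))
(-475 + Q(-4*(-5 - x) - 1))² = (-475 + 10*(-4*(-5 - 1*(-¼)) - 1)*(4 + (-4*(-5 - 1*(-¼)) - 1)))² = (-475 + 10*(-4*(-5 + ¼) - 1)*(4 + (-4*(-5 + ¼) - 1)))² = (-475 + 10*(-4*(-19/4) - 1)*(4 + (-4*(-19/4) - 1)))² = (-475 + 10*(19 - 1)*(4 + (19 - 1)))² = (-475 + 10*18*(4 + 18))² = (-475 + 10*18*22)² = (-475 + 3960)² = 3485² = 12145225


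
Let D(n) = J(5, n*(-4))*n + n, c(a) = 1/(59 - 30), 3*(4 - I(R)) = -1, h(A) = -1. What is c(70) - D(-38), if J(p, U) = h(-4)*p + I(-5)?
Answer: 1105/87 ≈ 12.701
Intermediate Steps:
I(R) = 13/3 (I(R) = 4 - 1/3*(-1) = 4 + 1/3 = 13/3)
c(a) = 1/29
J(p, U) = 13/3 - p (J(p, U) = -p + 13/3 = 13/3 - p)
D(n) = n/3 (D(n) = (13/3 - 1*5)*n + n = (13/3 - 5)*n + n = -2*n/3 + n = n/3)
c(70) - D(-38) = 1/29 - (-38)/3 = 1/29 - 1*(-38/3) = 1/29 + 38/3 = 1105/87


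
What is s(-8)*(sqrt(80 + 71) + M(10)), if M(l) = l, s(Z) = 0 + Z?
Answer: -80 - 8*sqrt(151) ≈ -178.31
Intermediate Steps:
s(Z) = Z
s(-8)*(sqrt(80 + 71) + M(10)) = -8*(sqrt(80 + 71) + 10) = -8*(sqrt(151) + 10) = -8*(10 + sqrt(151)) = -80 - 8*sqrt(151)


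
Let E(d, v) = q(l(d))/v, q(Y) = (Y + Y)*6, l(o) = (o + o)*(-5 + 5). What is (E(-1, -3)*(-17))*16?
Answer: 0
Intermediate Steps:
l(o) = 0 (l(o) = (2*o)*0 = 0)
q(Y) = 12*Y (q(Y) = (2*Y)*6 = 12*Y)
E(d, v) = 0 (E(d, v) = (12*0)/v = 0/v = 0)
(E(-1, -3)*(-17))*16 = (0*(-17))*16 = 0*16 = 0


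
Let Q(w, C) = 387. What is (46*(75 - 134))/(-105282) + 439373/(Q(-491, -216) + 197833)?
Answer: 2127092603/948590820 ≈ 2.2424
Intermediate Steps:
(46*(75 - 134))/(-105282) + 439373/(Q(-491, -216) + 197833) = (46*(75 - 134))/(-105282) + 439373/(387 + 197833) = (46*(-59))*(-1/105282) + 439373/198220 = -2714*(-1/105282) + 439373*(1/198220) = 1357/52641 + 39943/18020 = 2127092603/948590820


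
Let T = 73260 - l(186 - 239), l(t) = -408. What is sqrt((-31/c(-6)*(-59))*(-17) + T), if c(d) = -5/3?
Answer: 9*sqrt(28495)/5 ≈ 303.85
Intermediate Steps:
c(d) = -5/3 (c(d) = -5*1/3 = -5/3)
T = 73668 (T = 73260 - 1*(-408) = 73260 + 408 = 73668)
sqrt((-31/c(-6)*(-59))*(-17) + T) = sqrt((-31/(-5/3)*(-59))*(-17) + 73668) = sqrt((-31*(-3/5)*(-59))*(-17) + 73668) = sqrt(((93/5)*(-59))*(-17) + 73668) = sqrt(-5487/5*(-17) + 73668) = sqrt(93279/5 + 73668) = sqrt(461619/5) = 9*sqrt(28495)/5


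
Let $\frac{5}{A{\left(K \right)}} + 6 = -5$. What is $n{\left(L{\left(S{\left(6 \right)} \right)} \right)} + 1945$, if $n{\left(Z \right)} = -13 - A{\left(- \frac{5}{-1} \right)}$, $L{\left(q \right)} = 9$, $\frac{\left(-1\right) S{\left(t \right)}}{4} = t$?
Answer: $\frac{21257}{11} \approx 1932.5$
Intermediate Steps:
$S{\left(t \right)} = - 4 t$
$A{\left(K \right)} = - \frac{5}{11}$ ($A{\left(K \right)} = \frac{5}{-6 - 5} = \frac{5}{-11} = 5 \left(- \frac{1}{11}\right) = - \frac{5}{11}$)
$n{\left(Z \right)} = - \frac{138}{11}$ ($n{\left(Z \right)} = -13 - - \frac{5}{11} = -13 + \frac{5}{11} = - \frac{138}{11}$)
$n{\left(L{\left(S{\left(6 \right)} \right)} \right)} + 1945 = - \frac{138}{11} + 1945 = \frac{21257}{11}$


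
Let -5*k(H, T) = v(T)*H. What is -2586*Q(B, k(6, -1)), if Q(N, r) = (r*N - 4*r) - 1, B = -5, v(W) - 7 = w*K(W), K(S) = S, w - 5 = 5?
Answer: 431862/5 ≈ 86372.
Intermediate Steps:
w = 10 (w = 5 + 5 = 10)
v(W) = 7 + 10*W
k(H, T) = -H*(7 + 10*T)/5 (k(H, T) = -(7 + 10*T)*H/5 = -H*(7 + 10*T)/5)
Q(N, r) = -1 - 4*r + N*r (Q(N, r) = (N*r - 4*r) - 1 = (-4*r + N*r) - 1 = -1 - 4*r + N*r)
-2586*Q(B, k(6, -1)) = -2586*(-1 - (-4)*6*(7 + 10*(-1))/5 - (-1)*6*(7 + 10*(-1))) = -2586*(-1 - (-4)*6*(7 - 10)/5 - (-1)*6*(7 - 10)) = -2586*(-1 - (-4)*6*(-3)/5 - (-1)*6*(-3)) = -2586*(-1 - 4*18/5 - 5*18/5) = -2586*(-1 - 72/5 - 18) = -2586*(-167/5) = 431862/5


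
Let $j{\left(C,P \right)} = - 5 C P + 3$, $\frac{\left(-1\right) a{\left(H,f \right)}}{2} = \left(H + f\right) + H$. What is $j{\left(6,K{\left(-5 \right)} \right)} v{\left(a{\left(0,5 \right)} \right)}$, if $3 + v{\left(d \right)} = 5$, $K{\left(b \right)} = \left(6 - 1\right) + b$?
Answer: $6$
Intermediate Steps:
$a{\left(H,f \right)} = - 4 H - 2 f$ ($a{\left(H,f \right)} = - 2 \left(\left(H + f\right) + H\right) = - 2 \left(f + 2 H\right) = - 4 H - 2 f$)
$K{\left(b \right)} = 5 + b$
$v{\left(d \right)} = 2$ ($v{\left(d \right)} = -3 + 5 = 2$)
$j{\left(C,P \right)} = 3 - 5 C P$ ($j{\left(C,P \right)} = - 5 C P + 3 = 3 - 5 C P$)
$j{\left(6,K{\left(-5 \right)} \right)} v{\left(a{\left(0,5 \right)} \right)} = \left(3 - 30 \left(5 - 5\right)\right) 2 = \left(3 - 30 \cdot 0\right) 2 = \left(3 + 0\right) 2 = 3 \cdot 2 = 6$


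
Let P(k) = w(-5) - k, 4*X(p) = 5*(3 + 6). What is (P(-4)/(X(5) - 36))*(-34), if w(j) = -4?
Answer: 0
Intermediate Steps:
X(p) = 45/4 (X(p) = (5*(3 + 6))/4 = (5*9)/4 = (1/4)*45 = 45/4)
P(k) = -4 - k
(P(-4)/(X(5) - 36))*(-34) = ((-4 - 1*(-4))/(45/4 - 36))*(-34) = ((-4 + 4)/(-99/4))*(-34) = -4/99*0*(-34) = 0*(-34) = 0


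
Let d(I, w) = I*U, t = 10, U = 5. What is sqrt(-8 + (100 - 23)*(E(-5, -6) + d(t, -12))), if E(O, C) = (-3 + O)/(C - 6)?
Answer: 4*sqrt(2190)/3 ≈ 62.397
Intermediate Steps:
d(I, w) = 5*I (d(I, w) = I*5 = 5*I)
E(O, C) = (-3 + O)/(-6 + C)
sqrt(-8 + (100 - 23)*(E(-5, -6) + d(t, -12))) = sqrt(-8 + (100 - 23)*((-3 - 5)/(-6 - 6) + 5*10)) = sqrt(-8 + 77*(-8/(-12) + 50)) = sqrt(-8 + 77*(-1/12*(-8) + 50)) = sqrt(-8 + 77*(2/3 + 50)) = sqrt(-8 + 77*(152/3)) = sqrt(-8 + 11704/3) = sqrt(11680/3) = 4*sqrt(2190)/3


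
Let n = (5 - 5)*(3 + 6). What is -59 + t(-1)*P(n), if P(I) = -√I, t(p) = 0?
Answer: -59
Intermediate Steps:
n = 0 (n = 0*9 = 0)
-59 + t(-1)*P(n) = -59 + 0*(-√0) = -59 + 0*(-1*0) = -59 + 0*0 = -59 + 0 = -59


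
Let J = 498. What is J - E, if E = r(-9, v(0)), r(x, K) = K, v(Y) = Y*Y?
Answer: 498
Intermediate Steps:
v(Y) = Y**2
E = 0 (E = 0**2 = 0)
J - E = 498 - 1*0 = 498 + 0 = 498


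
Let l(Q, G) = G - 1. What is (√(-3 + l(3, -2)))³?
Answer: -6*I*√6 ≈ -14.697*I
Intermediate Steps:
l(Q, G) = -1 + G
(√(-3 + l(3, -2)))³ = (√(-3 + (-1 - 2)))³ = (√(-3 - 3))³ = (√(-6))³ = (I*√6)³ = -6*I*√6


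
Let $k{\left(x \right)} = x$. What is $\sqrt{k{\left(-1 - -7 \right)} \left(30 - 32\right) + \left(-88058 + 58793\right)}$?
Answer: $3 i \sqrt{3253} \approx 171.11 i$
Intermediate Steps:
$\sqrt{k{\left(-1 - -7 \right)} \left(30 - 32\right) + \left(-88058 + 58793\right)} = \sqrt{\left(-1 - -7\right) \left(30 - 32\right) + \left(-88058 + 58793\right)} = \sqrt{\left(-1 + 7\right) \left(-2\right) - 29265} = \sqrt{6 \left(-2\right) - 29265} = \sqrt{-12 - 29265} = \sqrt{-29277} = 3 i \sqrt{3253}$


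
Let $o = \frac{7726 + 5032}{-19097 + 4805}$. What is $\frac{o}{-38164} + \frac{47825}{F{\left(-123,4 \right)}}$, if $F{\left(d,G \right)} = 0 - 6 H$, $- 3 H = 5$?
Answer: $\frac{1304283138559}{272719944} \approx 4782.5$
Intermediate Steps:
$H = - \frac{5}{3}$ ($H = \left(- \frac{1}{3}\right) 5 = - \frac{5}{3} \approx -1.6667$)
$F{\left(d,G \right)} = 10$ ($F{\left(d,G \right)} = 0 - -10 = 0 + 10 = 10$)
$o = - \frac{6379}{7146}$ ($o = \frac{12758}{-14292} = 12758 \left(- \frac{1}{14292}\right) = - \frac{6379}{7146} \approx -0.89267$)
$\frac{o}{-38164} + \frac{47825}{F{\left(-123,4 \right)}} = - \frac{6379}{7146 \left(-38164\right)} + \frac{47825}{10} = \left(- \frac{6379}{7146}\right) \left(- \frac{1}{38164}\right) + 47825 \cdot \frac{1}{10} = \frac{6379}{272719944} + \frac{9565}{2} = \frac{1304283138559}{272719944}$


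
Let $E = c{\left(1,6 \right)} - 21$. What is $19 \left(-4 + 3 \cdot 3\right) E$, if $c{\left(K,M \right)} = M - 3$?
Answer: $-1710$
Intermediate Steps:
$c{\left(K,M \right)} = -3 + M$ ($c{\left(K,M \right)} = M - 3 = -3 + M$)
$E = -18$ ($E = \left(-3 + 6\right) - 21 = 3 - 21 = -18$)
$19 \left(-4 + 3 \cdot 3\right) E = 19 \left(-4 + 3 \cdot 3\right) \left(-18\right) = 19 \left(-4 + 9\right) \left(-18\right) = 19 \cdot 5 \left(-18\right) = 95 \left(-18\right) = -1710$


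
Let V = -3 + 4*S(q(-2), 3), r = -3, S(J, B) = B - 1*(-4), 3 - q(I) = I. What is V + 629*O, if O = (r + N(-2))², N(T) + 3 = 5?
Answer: 654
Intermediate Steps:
N(T) = 2 (N(T) = -3 + 5 = 2)
q(I) = 3 - I
S(J, B) = 4 + B (S(J, B) = B + 4 = 4 + B)
V = 25 (V = -3 + 4*(4 + 3) = -3 + 4*7 = -3 + 28 = 25)
O = 1 (O = (-3 + 2)² = (-1)² = 1)
V + 629*O = 25 + 629*1 = 25 + 629 = 654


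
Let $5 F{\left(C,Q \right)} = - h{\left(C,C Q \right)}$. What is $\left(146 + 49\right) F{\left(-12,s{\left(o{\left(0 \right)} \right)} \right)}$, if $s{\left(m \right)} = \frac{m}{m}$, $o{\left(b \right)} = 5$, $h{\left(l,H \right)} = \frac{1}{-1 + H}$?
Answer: $3$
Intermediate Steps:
$s{\left(m \right)} = 1$
$F{\left(C,Q \right)} = - \frac{1}{5 \left(-1 + C Q\right)}$ ($F{\left(C,Q \right)} = \frac{\left(-1\right) \frac{1}{-1 + C Q}}{5} = - \frac{1}{5 \left(-1 + C Q\right)}$)
$\left(146 + 49\right) F{\left(-12,s{\left(o{\left(0 \right)} \right)} \right)} = \left(146 + 49\right) \left(- \frac{1}{-5 + 5 \left(-12\right) 1}\right) = 195 \left(- \frac{1}{-5 - 60}\right) = 195 \left(- \frac{1}{-65}\right) = 195 \left(\left(-1\right) \left(- \frac{1}{65}\right)\right) = 195 \cdot \frac{1}{65} = 3$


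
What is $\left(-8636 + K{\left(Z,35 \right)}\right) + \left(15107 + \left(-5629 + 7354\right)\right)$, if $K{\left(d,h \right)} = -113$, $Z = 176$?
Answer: $8083$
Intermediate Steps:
$\left(-8636 + K{\left(Z,35 \right)}\right) + \left(15107 + \left(-5629 + 7354\right)\right) = \left(-8636 - 113\right) + \left(15107 + \left(-5629 + 7354\right)\right) = -8749 + \left(15107 + 1725\right) = -8749 + 16832 = 8083$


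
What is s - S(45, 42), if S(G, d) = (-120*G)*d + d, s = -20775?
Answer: 205983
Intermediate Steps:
S(G, d) = d - 120*G*d (S(G, d) = -120*G*d + d = d - 120*G*d)
s - S(45, 42) = -20775 - 42*(1 - 120*45) = -20775 - 42*(1 - 5400) = -20775 - 42*(-5399) = -20775 - 1*(-226758) = -20775 + 226758 = 205983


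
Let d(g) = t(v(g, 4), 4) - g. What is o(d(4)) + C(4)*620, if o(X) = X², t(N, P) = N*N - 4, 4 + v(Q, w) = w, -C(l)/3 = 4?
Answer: -7376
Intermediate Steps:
C(l) = -12 (C(l) = -3*4 = -12)
v(Q, w) = -4 + w
t(N, P) = -4 + N² (t(N, P) = N² - 4 = -4 + N²)
d(g) = -4 - g (d(g) = (-4 + (-4 + 4)²) - g = (-4 + 0²) - g = (-4 + 0) - g = -4 - g)
o(d(4)) + C(4)*620 = (-4 - 1*4)² - 12*620 = (-4 - 4)² - 7440 = (-8)² - 7440 = 64 - 7440 = -7376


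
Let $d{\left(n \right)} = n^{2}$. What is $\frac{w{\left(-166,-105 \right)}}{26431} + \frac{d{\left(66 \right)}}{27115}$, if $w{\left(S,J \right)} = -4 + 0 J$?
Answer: $\frac{10456816}{65152415} \approx 0.1605$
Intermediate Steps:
$w{\left(S,J \right)} = -4$ ($w{\left(S,J \right)} = -4 + 0 = -4$)
$\frac{w{\left(-166,-105 \right)}}{26431} + \frac{d{\left(66 \right)}}{27115} = - \frac{4}{26431} + \frac{66^{2}}{27115} = \left(-4\right) \frac{1}{26431} + 4356 \cdot \frac{1}{27115} = - \frac{4}{26431} + \frac{396}{2465} = \frac{10456816}{65152415}$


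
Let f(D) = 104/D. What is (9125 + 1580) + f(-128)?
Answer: 171267/16 ≈ 10704.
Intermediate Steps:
(9125 + 1580) + f(-128) = (9125 + 1580) + 104/(-128) = 10705 + 104*(-1/128) = 10705 - 13/16 = 171267/16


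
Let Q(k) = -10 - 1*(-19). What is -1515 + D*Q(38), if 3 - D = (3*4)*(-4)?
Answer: -1056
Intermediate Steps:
Q(k) = 9 (Q(k) = -10 + 19 = 9)
D = 51 (D = 3 - 3*4*(-4) = 3 - 12*(-4) = 3 - 1*(-48) = 3 + 48 = 51)
-1515 + D*Q(38) = -1515 + 51*9 = -1515 + 459 = -1056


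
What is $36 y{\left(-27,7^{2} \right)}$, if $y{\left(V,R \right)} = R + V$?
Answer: $792$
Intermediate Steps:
$36 y{\left(-27,7^{2} \right)} = 36 \left(7^{2} - 27\right) = 36 \left(49 - 27\right) = 36 \cdot 22 = 792$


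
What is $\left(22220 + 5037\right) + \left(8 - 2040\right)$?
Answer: $25225$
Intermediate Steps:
$\left(22220 + 5037\right) + \left(8 - 2040\right) = 27257 + \left(8 - 2040\right) = 27257 - 2032 = 25225$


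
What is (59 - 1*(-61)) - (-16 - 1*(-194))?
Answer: -58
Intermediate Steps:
(59 - 1*(-61)) - (-16 - 1*(-194)) = (59 + 61) - (-16 + 194) = 120 - 1*178 = 120 - 178 = -58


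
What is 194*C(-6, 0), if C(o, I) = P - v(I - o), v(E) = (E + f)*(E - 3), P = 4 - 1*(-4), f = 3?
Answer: -3686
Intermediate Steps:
P = 8 (P = 4 + 4 = 8)
v(E) = (-3 + E)*(3 + E) (v(E) = (E + 3)*(E - 3) = (3 + E)*(-3 + E) = (-3 + E)*(3 + E))
C(o, I) = 17 - (I - o)**2 (C(o, I) = 8 - (-9 + (I - o)**2) = 8 + (9 - (I - o)**2) = 17 - (I - o)**2)
194*C(-6, 0) = 194*(17 - (0 - 1*(-6))**2) = 194*(17 - (0 + 6)**2) = 194*(17 - 1*6**2) = 194*(17 - 1*36) = 194*(17 - 36) = 194*(-19) = -3686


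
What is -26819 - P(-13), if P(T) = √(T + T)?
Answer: -26819 - I*√26 ≈ -26819.0 - 5.099*I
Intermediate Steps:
P(T) = √2*√T (P(T) = √(2*T) = √2*√T)
-26819 - P(-13) = -26819 - √2*√(-13) = -26819 - √2*I*√13 = -26819 - I*√26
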